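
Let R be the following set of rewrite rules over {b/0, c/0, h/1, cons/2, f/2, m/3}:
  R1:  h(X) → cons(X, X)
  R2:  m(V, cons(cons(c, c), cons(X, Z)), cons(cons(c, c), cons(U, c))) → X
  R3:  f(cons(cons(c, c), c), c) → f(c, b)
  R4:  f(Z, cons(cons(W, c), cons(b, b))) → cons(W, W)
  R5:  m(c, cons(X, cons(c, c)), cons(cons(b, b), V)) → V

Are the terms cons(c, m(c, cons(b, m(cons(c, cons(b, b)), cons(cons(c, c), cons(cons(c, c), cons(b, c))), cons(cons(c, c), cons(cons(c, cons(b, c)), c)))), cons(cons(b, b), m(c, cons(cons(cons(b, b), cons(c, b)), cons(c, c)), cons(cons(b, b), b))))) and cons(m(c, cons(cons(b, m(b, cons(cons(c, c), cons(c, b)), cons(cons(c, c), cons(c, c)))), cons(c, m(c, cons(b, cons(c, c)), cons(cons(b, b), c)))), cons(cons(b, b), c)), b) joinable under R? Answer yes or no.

Reduce t₁ = cons(c, m(c, cons(b, m(cons(c, cons(b, b)), cons(cons(c, c), cons(cons(c, c), cons(b, c))), cons(cons(c, c), cons(cons(c, cons(b, c)), c)))), cons(cons(b, b), m(c, cons(cons(cons(b, b), cons(c, b)), cons(c, c)), cons(cons(b, b), b))))):
1. cons(c, m(c, cons(b, m(cons(c, cons(b, b)), cons(cons(c, c), cons(cons(c, c), cons(b, c))), cons(cons(c, c), cons(cons(c, cons(b, c)), c)))), cons(cons(b, b), m(c, cons(cons(cons(b, b), cons(c, b)), cons(c, c)), cons(cons(b, b), b)))))  →  cons(c, m(c, cons(b, cons(c, c)), cons(cons(b, b), m(c, cons(cons(cons(b, b), cons(c, b)), cons(c, c)), cons(cons(b, b), b)))))   [R2 at 2.2.2]
2. cons(c, m(c, cons(b, cons(c, c)), cons(cons(b, b), m(c, cons(cons(cons(b, b), cons(c, b)), cons(c, c)), cons(cons(b, b), b)))))  →  cons(c, m(c, cons(cons(cons(b, b), cons(c, b)), cons(c, c)), cons(cons(b, b), b)))   [R5 at 2]
3. cons(c, m(c, cons(cons(cons(b, b), cons(c, b)), cons(c, c)), cons(cons(b, b), b)))  →  cons(c, b)   [R5 at 2]

Reduce t₂ = cons(m(c, cons(cons(b, m(b, cons(cons(c, c), cons(c, b)), cons(cons(c, c), cons(c, c)))), cons(c, m(c, cons(b, cons(c, c)), cons(cons(b, b), c)))), cons(cons(b, b), c)), b):
1. cons(m(c, cons(cons(b, m(b, cons(cons(c, c), cons(c, b)), cons(cons(c, c), cons(c, c)))), cons(c, m(c, cons(b, cons(c, c)), cons(cons(b, b), c)))), cons(cons(b, b), c)), b)  →  cons(m(c, cons(cons(b, c), cons(c, m(c, cons(b, cons(c, c)), cons(cons(b, b), c)))), cons(cons(b, b), c)), b)   [R2 at 1.2.1.2]
2. cons(m(c, cons(cons(b, c), cons(c, m(c, cons(b, cons(c, c)), cons(cons(b, b), c)))), cons(cons(b, b), c)), b)  →  cons(m(c, cons(cons(b, c), cons(c, c)), cons(cons(b, b), c)), b)   [R5 at 1.2.2.2]
3. cons(m(c, cons(cons(b, c), cons(c, c)), cons(cons(b, b), c)), b)  →  cons(c, b)   [R5 at 1]

yes — NF(t₁) = cons(c, b), NF(t₂) = cons(c, b)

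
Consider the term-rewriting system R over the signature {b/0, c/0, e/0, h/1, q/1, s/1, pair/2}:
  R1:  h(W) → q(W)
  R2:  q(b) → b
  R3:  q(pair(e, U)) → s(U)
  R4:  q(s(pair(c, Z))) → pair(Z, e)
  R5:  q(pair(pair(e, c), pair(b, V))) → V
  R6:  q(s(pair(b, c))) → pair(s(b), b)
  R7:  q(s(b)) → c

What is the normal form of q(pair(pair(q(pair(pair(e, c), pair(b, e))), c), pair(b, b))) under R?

1. q(pair(pair(q(pair(pair(e, c), pair(b, e))), c), pair(b, b)))  →  q(pair(pair(e, c), pair(b, b)))   [R5 at 1.1.1]
2. q(pair(pair(e, c), pair(b, b)))  →  b   [R5 at ε]

b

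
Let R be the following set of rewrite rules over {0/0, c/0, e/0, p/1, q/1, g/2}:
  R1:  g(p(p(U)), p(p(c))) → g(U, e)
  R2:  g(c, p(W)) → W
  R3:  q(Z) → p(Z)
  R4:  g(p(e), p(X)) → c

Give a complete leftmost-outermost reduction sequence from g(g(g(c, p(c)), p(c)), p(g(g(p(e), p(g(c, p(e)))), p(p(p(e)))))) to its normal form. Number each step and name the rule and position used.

1. g(g(g(c, p(c)), p(c)), p(g(g(p(e), p(g(c, p(e)))), p(p(p(e))))))  →  g(g(c, p(c)), p(g(g(p(e), p(g(c, p(e)))), p(p(p(e))))))   [R2 at 1.1]
2. g(g(c, p(c)), p(g(g(p(e), p(g(c, p(e)))), p(p(p(e))))))  →  g(c, p(g(g(p(e), p(g(c, p(e)))), p(p(p(e))))))   [R2 at 1]
3. g(c, p(g(g(p(e), p(g(c, p(e)))), p(p(p(e))))))  →  g(g(p(e), p(g(c, p(e)))), p(p(p(e))))   [R2 at ε]
4. g(g(p(e), p(g(c, p(e)))), p(p(p(e))))  →  g(c, p(p(p(e))))   [R4 at 1]
5. g(c, p(p(p(e))))  →  p(p(e))   [R2 at ε]

p(p(e))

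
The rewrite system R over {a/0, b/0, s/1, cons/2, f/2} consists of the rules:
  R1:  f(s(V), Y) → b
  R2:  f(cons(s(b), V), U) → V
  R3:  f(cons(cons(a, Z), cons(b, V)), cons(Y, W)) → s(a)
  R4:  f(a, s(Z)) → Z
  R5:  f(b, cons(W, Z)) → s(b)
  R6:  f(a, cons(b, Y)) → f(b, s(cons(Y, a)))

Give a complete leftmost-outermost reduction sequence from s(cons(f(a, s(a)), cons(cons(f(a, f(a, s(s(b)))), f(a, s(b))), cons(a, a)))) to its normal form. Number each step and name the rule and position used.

1. s(cons(f(a, s(a)), cons(cons(f(a, f(a, s(s(b)))), f(a, s(b))), cons(a, a))))  →  s(cons(a, cons(cons(f(a, f(a, s(s(b)))), f(a, s(b))), cons(a, a))))   [R4 at 1.1]
2. s(cons(a, cons(cons(f(a, f(a, s(s(b)))), f(a, s(b))), cons(a, a))))  →  s(cons(a, cons(cons(f(a, s(b)), f(a, s(b))), cons(a, a))))   [R4 at 1.2.1.1.2]
3. s(cons(a, cons(cons(f(a, s(b)), f(a, s(b))), cons(a, a))))  →  s(cons(a, cons(cons(b, f(a, s(b))), cons(a, a))))   [R4 at 1.2.1.1]
4. s(cons(a, cons(cons(b, f(a, s(b))), cons(a, a))))  →  s(cons(a, cons(cons(b, b), cons(a, a))))   [R4 at 1.2.1.2]

s(cons(a, cons(cons(b, b), cons(a, a))))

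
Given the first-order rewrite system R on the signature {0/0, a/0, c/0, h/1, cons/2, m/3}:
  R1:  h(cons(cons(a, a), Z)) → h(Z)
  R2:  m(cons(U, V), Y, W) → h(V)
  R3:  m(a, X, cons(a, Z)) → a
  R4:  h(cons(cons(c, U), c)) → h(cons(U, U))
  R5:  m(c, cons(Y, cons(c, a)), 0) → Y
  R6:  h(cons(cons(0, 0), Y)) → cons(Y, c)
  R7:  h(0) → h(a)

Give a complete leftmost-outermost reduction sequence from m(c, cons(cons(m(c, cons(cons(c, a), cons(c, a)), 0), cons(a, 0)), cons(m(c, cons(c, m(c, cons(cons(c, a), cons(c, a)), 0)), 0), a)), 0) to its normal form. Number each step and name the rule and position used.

cons(cons(c, a), cons(a, 0))

1. m(c, cons(cons(m(c, cons(cons(c, a), cons(c, a)), 0), cons(a, 0)), cons(m(c, cons(c, m(c, cons(cons(c, a), cons(c, a)), 0)), 0), a)), 0)  →  m(c, cons(cons(cons(c, a), cons(a, 0)), cons(m(c, cons(c, m(c, cons(cons(c, a), cons(c, a)), 0)), 0), a)), 0)   [R5 at 2.1.1]
2. m(c, cons(cons(cons(c, a), cons(a, 0)), cons(m(c, cons(c, m(c, cons(cons(c, a), cons(c, a)), 0)), 0), a)), 0)  →  m(c, cons(cons(cons(c, a), cons(a, 0)), cons(m(c, cons(c, cons(c, a)), 0), a)), 0)   [R5 at 2.2.1.2.2]
3. m(c, cons(cons(cons(c, a), cons(a, 0)), cons(m(c, cons(c, cons(c, a)), 0), a)), 0)  →  m(c, cons(cons(cons(c, a), cons(a, 0)), cons(c, a)), 0)   [R5 at 2.2.1]
4. m(c, cons(cons(cons(c, a), cons(a, 0)), cons(c, a)), 0)  →  cons(cons(c, a), cons(a, 0))   [R5 at ε]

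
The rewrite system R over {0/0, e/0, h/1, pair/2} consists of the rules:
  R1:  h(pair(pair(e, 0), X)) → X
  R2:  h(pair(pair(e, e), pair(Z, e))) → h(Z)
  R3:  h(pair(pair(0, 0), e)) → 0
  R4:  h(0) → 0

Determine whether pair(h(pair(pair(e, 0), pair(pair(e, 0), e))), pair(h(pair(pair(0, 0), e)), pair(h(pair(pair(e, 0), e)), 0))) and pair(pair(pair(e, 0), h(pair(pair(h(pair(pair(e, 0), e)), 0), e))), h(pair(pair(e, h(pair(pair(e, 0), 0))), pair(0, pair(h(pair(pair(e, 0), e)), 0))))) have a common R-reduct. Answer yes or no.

Reduce t₁ = pair(h(pair(pair(e, 0), pair(pair(e, 0), e))), pair(h(pair(pair(0, 0), e)), pair(h(pair(pair(e, 0), e)), 0))):
1. pair(h(pair(pair(e, 0), pair(pair(e, 0), e))), pair(h(pair(pair(0, 0), e)), pair(h(pair(pair(e, 0), e)), 0)))  →  pair(pair(pair(e, 0), e), pair(h(pair(pair(0, 0), e)), pair(h(pair(pair(e, 0), e)), 0)))   [R1 at 1]
2. pair(pair(pair(e, 0), e), pair(h(pair(pair(0, 0), e)), pair(h(pair(pair(e, 0), e)), 0)))  →  pair(pair(pair(e, 0), e), pair(0, pair(h(pair(pair(e, 0), e)), 0)))   [R3 at 2.1]
3. pair(pair(pair(e, 0), e), pair(0, pair(h(pair(pair(e, 0), e)), 0)))  →  pair(pair(pair(e, 0), e), pair(0, pair(e, 0)))   [R1 at 2.2.1]

Reduce t₂ = pair(pair(pair(e, 0), h(pair(pair(h(pair(pair(e, 0), e)), 0), e))), h(pair(pair(e, h(pair(pair(e, 0), 0))), pair(0, pair(h(pair(pair(e, 0), e)), 0))))):
1. pair(pair(pair(e, 0), h(pair(pair(h(pair(pair(e, 0), e)), 0), e))), h(pair(pair(e, h(pair(pair(e, 0), 0))), pair(0, pair(h(pair(pair(e, 0), e)), 0)))))  →  pair(pair(pair(e, 0), h(pair(pair(e, 0), e))), h(pair(pair(e, h(pair(pair(e, 0), 0))), pair(0, pair(h(pair(pair(e, 0), e)), 0)))))   [R1 at 1.2.1.1.1]
2. pair(pair(pair(e, 0), h(pair(pair(e, 0), e))), h(pair(pair(e, h(pair(pair(e, 0), 0))), pair(0, pair(h(pair(pair(e, 0), e)), 0)))))  →  pair(pair(pair(e, 0), e), h(pair(pair(e, h(pair(pair(e, 0), 0))), pair(0, pair(h(pair(pair(e, 0), e)), 0)))))   [R1 at 1.2]
3. pair(pair(pair(e, 0), e), h(pair(pair(e, h(pair(pair(e, 0), 0))), pair(0, pair(h(pair(pair(e, 0), e)), 0)))))  →  pair(pair(pair(e, 0), e), h(pair(pair(e, 0), pair(0, pair(h(pair(pair(e, 0), e)), 0)))))   [R1 at 2.1.1.2]
4. pair(pair(pair(e, 0), e), h(pair(pair(e, 0), pair(0, pair(h(pair(pair(e, 0), e)), 0)))))  →  pair(pair(pair(e, 0), e), pair(0, pair(h(pair(pair(e, 0), e)), 0)))   [R1 at 2]
5. pair(pair(pair(e, 0), e), pair(0, pair(h(pair(pair(e, 0), e)), 0)))  →  pair(pair(pair(e, 0), e), pair(0, pair(e, 0)))   [R1 at 2.2.1]

yes — NF(t₁) = pair(pair(pair(e, 0), e), pair(0, pair(e, 0))), NF(t₂) = pair(pair(pair(e, 0), e), pair(0, pair(e, 0)))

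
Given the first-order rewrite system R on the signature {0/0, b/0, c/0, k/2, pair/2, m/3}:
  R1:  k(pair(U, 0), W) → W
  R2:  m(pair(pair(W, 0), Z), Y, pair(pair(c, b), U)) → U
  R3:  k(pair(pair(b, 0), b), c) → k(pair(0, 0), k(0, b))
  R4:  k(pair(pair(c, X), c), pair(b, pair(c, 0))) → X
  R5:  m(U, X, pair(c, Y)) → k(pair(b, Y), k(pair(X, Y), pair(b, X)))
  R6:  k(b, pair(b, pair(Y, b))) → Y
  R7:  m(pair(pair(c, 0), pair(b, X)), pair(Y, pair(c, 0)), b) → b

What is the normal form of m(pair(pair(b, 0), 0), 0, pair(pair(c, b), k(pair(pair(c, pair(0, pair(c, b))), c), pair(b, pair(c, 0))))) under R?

1. m(pair(pair(b, 0), 0), 0, pair(pair(c, b), k(pair(pair(c, pair(0, pair(c, b))), c), pair(b, pair(c, 0)))))  →  k(pair(pair(c, pair(0, pair(c, b))), c), pair(b, pair(c, 0)))   [R2 at ε]
2. k(pair(pair(c, pair(0, pair(c, b))), c), pair(b, pair(c, 0)))  →  pair(0, pair(c, b))   [R4 at ε]

pair(0, pair(c, b))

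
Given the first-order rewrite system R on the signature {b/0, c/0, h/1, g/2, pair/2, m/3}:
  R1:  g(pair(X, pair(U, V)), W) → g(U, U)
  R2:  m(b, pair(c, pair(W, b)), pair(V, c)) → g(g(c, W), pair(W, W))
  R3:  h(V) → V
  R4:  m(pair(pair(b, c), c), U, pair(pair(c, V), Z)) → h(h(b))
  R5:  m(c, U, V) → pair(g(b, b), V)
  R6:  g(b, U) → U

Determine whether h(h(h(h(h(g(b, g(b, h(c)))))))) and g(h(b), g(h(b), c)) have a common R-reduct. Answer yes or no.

yes — NF(t₁) = c, NF(t₂) = c

Reduce t₁ = h(h(h(h(h(g(b, g(b, h(c)))))))):
1. h(h(h(h(h(g(b, g(b, h(c))))))))  →  h(h(h(h(g(b, g(b, h(c)))))))   [R3 at ε]
2. h(h(h(h(g(b, g(b, h(c)))))))  →  h(h(h(g(b, g(b, h(c))))))   [R3 at ε]
3. h(h(h(g(b, g(b, h(c))))))  →  h(h(g(b, g(b, h(c)))))   [R3 at ε]
4. h(h(g(b, g(b, h(c)))))  →  h(g(b, g(b, h(c))))   [R3 at ε]
5. h(g(b, g(b, h(c))))  →  g(b, g(b, h(c)))   [R3 at ε]
6. g(b, g(b, h(c)))  →  g(b, h(c))   [R6 at ε]
7. g(b, h(c))  →  h(c)   [R6 at ε]
8. h(c)  →  c   [R3 at ε]

Reduce t₂ = g(h(b), g(h(b), c)):
1. g(h(b), g(h(b), c))  →  g(b, g(h(b), c))   [R3 at 1]
2. g(b, g(h(b), c))  →  g(h(b), c)   [R6 at ε]
3. g(h(b), c)  →  g(b, c)   [R3 at 1]
4. g(b, c)  →  c   [R6 at ε]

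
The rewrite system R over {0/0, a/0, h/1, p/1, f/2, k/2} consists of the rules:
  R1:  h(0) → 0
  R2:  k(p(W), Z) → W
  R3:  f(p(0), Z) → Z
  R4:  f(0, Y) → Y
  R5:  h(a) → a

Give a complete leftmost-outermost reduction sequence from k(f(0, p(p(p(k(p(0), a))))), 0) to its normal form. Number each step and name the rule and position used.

p(p(0))

1. k(f(0, p(p(p(k(p(0), a))))), 0)  →  k(p(p(p(k(p(0), a)))), 0)   [R4 at 1]
2. k(p(p(p(k(p(0), a)))), 0)  →  p(p(k(p(0), a)))   [R2 at ε]
3. p(p(k(p(0), a)))  →  p(p(0))   [R2 at 1.1]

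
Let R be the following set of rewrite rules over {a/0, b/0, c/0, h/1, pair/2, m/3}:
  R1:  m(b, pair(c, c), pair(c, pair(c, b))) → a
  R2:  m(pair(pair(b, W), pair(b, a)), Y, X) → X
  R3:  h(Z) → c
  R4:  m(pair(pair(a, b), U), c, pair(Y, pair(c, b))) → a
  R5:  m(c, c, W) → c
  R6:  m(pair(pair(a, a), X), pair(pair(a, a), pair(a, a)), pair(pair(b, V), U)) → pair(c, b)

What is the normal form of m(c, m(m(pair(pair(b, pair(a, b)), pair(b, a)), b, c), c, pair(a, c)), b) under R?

1. m(c, m(m(pair(pair(b, pair(a, b)), pair(b, a)), b, c), c, pair(a, c)), b)  →  m(c, m(c, c, pair(a, c)), b)   [R2 at 2.1]
2. m(c, m(c, c, pair(a, c)), b)  →  m(c, c, b)   [R5 at 2]
3. m(c, c, b)  →  c   [R5 at ε]

c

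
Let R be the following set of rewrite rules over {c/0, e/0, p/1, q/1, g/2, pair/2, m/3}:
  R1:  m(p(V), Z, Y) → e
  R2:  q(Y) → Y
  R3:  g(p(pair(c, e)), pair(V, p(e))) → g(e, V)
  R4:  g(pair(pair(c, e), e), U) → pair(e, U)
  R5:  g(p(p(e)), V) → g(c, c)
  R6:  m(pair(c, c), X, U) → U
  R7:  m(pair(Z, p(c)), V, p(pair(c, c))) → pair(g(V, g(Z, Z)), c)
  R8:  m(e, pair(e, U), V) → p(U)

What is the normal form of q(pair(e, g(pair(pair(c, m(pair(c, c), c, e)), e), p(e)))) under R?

1. q(pair(e, g(pair(pair(c, m(pair(c, c), c, e)), e), p(e))))  →  pair(e, g(pair(pair(c, m(pair(c, c), c, e)), e), p(e)))   [R2 at ε]
2. pair(e, g(pair(pair(c, m(pair(c, c), c, e)), e), p(e)))  →  pair(e, g(pair(pair(c, e), e), p(e)))   [R6 at 2.1.1.2]
3. pair(e, g(pair(pair(c, e), e), p(e)))  →  pair(e, pair(e, p(e)))   [R4 at 2]

pair(e, pair(e, p(e)))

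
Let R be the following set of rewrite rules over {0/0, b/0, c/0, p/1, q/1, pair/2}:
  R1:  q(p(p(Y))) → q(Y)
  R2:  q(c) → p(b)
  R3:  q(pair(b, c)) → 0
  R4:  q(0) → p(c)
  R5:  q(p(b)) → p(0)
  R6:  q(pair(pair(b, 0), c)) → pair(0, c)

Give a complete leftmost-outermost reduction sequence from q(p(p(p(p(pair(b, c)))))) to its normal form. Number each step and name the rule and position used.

0

1. q(p(p(p(p(pair(b, c))))))  →  q(p(p(pair(b, c))))   [R1 at ε]
2. q(p(p(pair(b, c))))  →  q(pair(b, c))   [R1 at ε]
3. q(pair(b, c))  →  0   [R3 at ε]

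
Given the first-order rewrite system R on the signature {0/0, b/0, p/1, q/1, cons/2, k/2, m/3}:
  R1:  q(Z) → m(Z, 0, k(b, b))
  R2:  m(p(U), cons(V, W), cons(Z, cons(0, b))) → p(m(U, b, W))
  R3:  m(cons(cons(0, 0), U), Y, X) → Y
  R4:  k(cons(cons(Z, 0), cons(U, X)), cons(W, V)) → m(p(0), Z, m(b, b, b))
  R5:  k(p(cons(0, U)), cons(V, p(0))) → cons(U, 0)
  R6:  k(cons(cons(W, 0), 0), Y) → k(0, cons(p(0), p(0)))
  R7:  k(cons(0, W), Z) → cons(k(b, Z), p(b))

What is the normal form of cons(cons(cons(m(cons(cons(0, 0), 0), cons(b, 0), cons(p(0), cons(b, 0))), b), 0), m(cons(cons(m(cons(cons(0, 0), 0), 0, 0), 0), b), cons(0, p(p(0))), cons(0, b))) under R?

1. cons(cons(cons(m(cons(cons(0, 0), 0), cons(b, 0), cons(p(0), cons(b, 0))), b), 0), m(cons(cons(m(cons(cons(0, 0), 0), 0, 0), 0), b), cons(0, p(p(0))), cons(0, b)))  →  cons(cons(cons(cons(b, 0), b), 0), m(cons(cons(m(cons(cons(0, 0), 0), 0, 0), 0), b), cons(0, p(p(0))), cons(0, b)))   [R3 at 1.1.1]
2. cons(cons(cons(cons(b, 0), b), 0), m(cons(cons(m(cons(cons(0, 0), 0), 0, 0), 0), b), cons(0, p(p(0))), cons(0, b)))  →  cons(cons(cons(cons(b, 0), b), 0), m(cons(cons(0, 0), b), cons(0, p(p(0))), cons(0, b)))   [R3 at 2.1.1.1]
3. cons(cons(cons(cons(b, 0), b), 0), m(cons(cons(0, 0), b), cons(0, p(p(0))), cons(0, b)))  →  cons(cons(cons(cons(b, 0), b), 0), cons(0, p(p(0))))   [R3 at 2]

cons(cons(cons(cons(b, 0), b), 0), cons(0, p(p(0))))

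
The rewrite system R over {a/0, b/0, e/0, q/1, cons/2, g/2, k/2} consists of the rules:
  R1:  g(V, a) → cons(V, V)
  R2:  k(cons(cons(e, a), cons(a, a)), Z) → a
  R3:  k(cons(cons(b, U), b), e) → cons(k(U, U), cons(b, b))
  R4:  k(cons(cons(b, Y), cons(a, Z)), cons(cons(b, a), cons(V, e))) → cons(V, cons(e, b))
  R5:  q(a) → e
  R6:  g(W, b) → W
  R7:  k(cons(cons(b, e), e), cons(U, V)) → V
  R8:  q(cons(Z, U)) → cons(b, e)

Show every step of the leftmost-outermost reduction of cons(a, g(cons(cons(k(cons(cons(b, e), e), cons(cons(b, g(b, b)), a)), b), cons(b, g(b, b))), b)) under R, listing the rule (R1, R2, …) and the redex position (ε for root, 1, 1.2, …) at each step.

cons(a, cons(cons(a, b), cons(b, b)))

1. cons(a, g(cons(cons(k(cons(cons(b, e), e), cons(cons(b, g(b, b)), a)), b), cons(b, g(b, b))), b))  →  cons(a, cons(cons(k(cons(cons(b, e), e), cons(cons(b, g(b, b)), a)), b), cons(b, g(b, b))))   [R6 at 2]
2. cons(a, cons(cons(k(cons(cons(b, e), e), cons(cons(b, g(b, b)), a)), b), cons(b, g(b, b))))  →  cons(a, cons(cons(a, b), cons(b, g(b, b))))   [R7 at 2.1.1]
3. cons(a, cons(cons(a, b), cons(b, g(b, b))))  →  cons(a, cons(cons(a, b), cons(b, b)))   [R6 at 2.2.2]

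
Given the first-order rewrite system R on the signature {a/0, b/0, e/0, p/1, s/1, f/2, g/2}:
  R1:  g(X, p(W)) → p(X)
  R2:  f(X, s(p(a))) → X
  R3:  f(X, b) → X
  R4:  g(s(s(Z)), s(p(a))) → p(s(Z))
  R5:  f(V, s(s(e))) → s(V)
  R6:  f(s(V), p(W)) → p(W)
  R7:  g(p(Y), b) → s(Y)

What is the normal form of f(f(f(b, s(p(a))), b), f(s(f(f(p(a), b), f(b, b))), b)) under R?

b

1. f(f(f(b, s(p(a))), b), f(s(f(f(p(a), b), f(b, b))), b))  →  f(f(b, s(p(a))), f(s(f(f(p(a), b), f(b, b))), b))   [R3 at 1]
2. f(f(b, s(p(a))), f(s(f(f(p(a), b), f(b, b))), b))  →  f(b, f(s(f(f(p(a), b), f(b, b))), b))   [R2 at 1]
3. f(b, f(s(f(f(p(a), b), f(b, b))), b))  →  f(b, s(f(f(p(a), b), f(b, b))))   [R3 at 2]
4. f(b, s(f(f(p(a), b), f(b, b))))  →  f(b, s(f(p(a), f(b, b))))   [R3 at 2.1.1]
5. f(b, s(f(p(a), f(b, b))))  →  f(b, s(f(p(a), b)))   [R3 at 2.1.2]
6. f(b, s(f(p(a), b)))  →  f(b, s(p(a)))   [R3 at 2.1]
7. f(b, s(p(a)))  →  b   [R2 at ε]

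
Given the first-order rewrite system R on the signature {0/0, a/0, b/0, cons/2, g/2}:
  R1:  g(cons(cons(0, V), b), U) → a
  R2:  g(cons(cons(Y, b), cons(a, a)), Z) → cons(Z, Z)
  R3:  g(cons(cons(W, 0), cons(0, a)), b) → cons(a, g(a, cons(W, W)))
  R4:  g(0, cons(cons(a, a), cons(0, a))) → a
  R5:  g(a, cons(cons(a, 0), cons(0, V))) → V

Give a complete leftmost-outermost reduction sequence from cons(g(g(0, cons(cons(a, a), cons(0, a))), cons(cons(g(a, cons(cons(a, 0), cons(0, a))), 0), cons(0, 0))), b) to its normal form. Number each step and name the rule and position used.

cons(0, b)

1. cons(g(g(0, cons(cons(a, a), cons(0, a))), cons(cons(g(a, cons(cons(a, 0), cons(0, a))), 0), cons(0, 0))), b)  →  cons(g(a, cons(cons(g(a, cons(cons(a, 0), cons(0, a))), 0), cons(0, 0))), b)   [R4 at 1.1]
2. cons(g(a, cons(cons(g(a, cons(cons(a, 0), cons(0, a))), 0), cons(0, 0))), b)  →  cons(g(a, cons(cons(a, 0), cons(0, 0))), b)   [R5 at 1.2.1.1]
3. cons(g(a, cons(cons(a, 0), cons(0, 0))), b)  →  cons(0, b)   [R5 at 1]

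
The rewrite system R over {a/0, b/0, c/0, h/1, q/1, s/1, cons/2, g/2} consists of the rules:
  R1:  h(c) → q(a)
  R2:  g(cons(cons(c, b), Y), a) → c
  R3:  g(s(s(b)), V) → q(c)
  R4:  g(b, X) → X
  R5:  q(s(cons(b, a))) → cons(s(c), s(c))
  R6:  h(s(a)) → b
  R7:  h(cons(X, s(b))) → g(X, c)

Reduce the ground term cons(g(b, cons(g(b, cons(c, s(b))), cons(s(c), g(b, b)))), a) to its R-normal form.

cons(cons(cons(c, s(b)), cons(s(c), b)), a)

1. cons(g(b, cons(g(b, cons(c, s(b))), cons(s(c), g(b, b)))), a)  →  cons(cons(g(b, cons(c, s(b))), cons(s(c), g(b, b))), a)   [R4 at 1]
2. cons(cons(g(b, cons(c, s(b))), cons(s(c), g(b, b))), a)  →  cons(cons(cons(c, s(b)), cons(s(c), g(b, b))), a)   [R4 at 1.1]
3. cons(cons(cons(c, s(b)), cons(s(c), g(b, b))), a)  →  cons(cons(cons(c, s(b)), cons(s(c), b)), a)   [R4 at 1.2.2]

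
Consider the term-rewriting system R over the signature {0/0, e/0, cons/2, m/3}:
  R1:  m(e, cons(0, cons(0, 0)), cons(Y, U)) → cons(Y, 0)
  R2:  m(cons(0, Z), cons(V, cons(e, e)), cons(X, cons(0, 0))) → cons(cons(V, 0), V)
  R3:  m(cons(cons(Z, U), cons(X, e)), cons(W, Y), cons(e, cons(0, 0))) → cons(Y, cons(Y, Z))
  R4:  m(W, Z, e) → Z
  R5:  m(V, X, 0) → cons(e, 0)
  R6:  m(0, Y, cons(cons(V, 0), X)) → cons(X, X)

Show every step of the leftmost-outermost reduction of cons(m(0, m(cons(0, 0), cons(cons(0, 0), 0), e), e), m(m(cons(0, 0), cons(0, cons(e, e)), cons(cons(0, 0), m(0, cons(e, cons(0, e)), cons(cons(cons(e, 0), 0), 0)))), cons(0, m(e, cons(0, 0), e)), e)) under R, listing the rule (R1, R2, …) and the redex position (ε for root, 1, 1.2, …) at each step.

1. cons(m(0, m(cons(0, 0), cons(cons(0, 0), 0), e), e), m(m(cons(0, 0), cons(0, cons(e, e)), cons(cons(0, 0), m(0, cons(e, cons(0, e)), cons(cons(cons(e, 0), 0), 0)))), cons(0, m(e, cons(0, 0), e)), e))  →  cons(m(cons(0, 0), cons(cons(0, 0), 0), e), m(m(cons(0, 0), cons(0, cons(e, e)), cons(cons(0, 0), m(0, cons(e, cons(0, e)), cons(cons(cons(e, 0), 0), 0)))), cons(0, m(e, cons(0, 0), e)), e))   [R4 at 1]
2. cons(m(cons(0, 0), cons(cons(0, 0), 0), e), m(m(cons(0, 0), cons(0, cons(e, e)), cons(cons(0, 0), m(0, cons(e, cons(0, e)), cons(cons(cons(e, 0), 0), 0)))), cons(0, m(e, cons(0, 0), e)), e))  →  cons(cons(cons(0, 0), 0), m(m(cons(0, 0), cons(0, cons(e, e)), cons(cons(0, 0), m(0, cons(e, cons(0, e)), cons(cons(cons(e, 0), 0), 0)))), cons(0, m(e, cons(0, 0), e)), e))   [R4 at 1]
3. cons(cons(cons(0, 0), 0), m(m(cons(0, 0), cons(0, cons(e, e)), cons(cons(0, 0), m(0, cons(e, cons(0, e)), cons(cons(cons(e, 0), 0), 0)))), cons(0, m(e, cons(0, 0), e)), e))  →  cons(cons(cons(0, 0), 0), cons(0, m(e, cons(0, 0), e)))   [R4 at 2]
4. cons(cons(cons(0, 0), 0), cons(0, m(e, cons(0, 0), e)))  →  cons(cons(cons(0, 0), 0), cons(0, cons(0, 0)))   [R4 at 2.2]

cons(cons(cons(0, 0), 0), cons(0, cons(0, 0)))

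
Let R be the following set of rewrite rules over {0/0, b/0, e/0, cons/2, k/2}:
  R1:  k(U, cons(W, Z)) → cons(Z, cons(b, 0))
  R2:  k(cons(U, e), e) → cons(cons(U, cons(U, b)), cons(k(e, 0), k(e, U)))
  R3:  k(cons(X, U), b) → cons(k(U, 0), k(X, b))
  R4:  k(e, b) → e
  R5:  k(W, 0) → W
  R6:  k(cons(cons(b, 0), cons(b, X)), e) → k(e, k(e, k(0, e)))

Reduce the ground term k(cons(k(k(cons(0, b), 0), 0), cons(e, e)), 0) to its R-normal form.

1. k(cons(k(k(cons(0, b), 0), 0), cons(e, e)), 0)  →  cons(k(k(cons(0, b), 0), 0), cons(e, e))   [R5 at ε]
2. cons(k(k(cons(0, b), 0), 0), cons(e, e))  →  cons(k(cons(0, b), 0), cons(e, e))   [R5 at 1]
3. cons(k(cons(0, b), 0), cons(e, e))  →  cons(cons(0, b), cons(e, e))   [R5 at 1]

cons(cons(0, b), cons(e, e))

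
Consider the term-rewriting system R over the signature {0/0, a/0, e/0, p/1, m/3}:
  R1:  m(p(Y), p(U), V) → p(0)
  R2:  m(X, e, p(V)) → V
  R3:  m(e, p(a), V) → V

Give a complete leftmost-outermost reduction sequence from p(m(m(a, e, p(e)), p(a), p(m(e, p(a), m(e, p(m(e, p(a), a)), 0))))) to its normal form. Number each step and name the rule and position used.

1. p(m(m(a, e, p(e)), p(a), p(m(e, p(a), m(e, p(m(e, p(a), a)), 0)))))  →  p(m(e, p(a), p(m(e, p(a), m(e, p(m(e, p(a), a)), 0)))))   [R2 at 1.1]
2. p(m(e, p(a), p(m(e, p(a), m(e, p(m(e, p(a), a)), 0)))))  →  p(p(m(e, p(a), m(e, p(m(e, p(a), a)), 0))))   [R3 at 1]
3. p(p(m(e, p(a), m(e, p(m(e, p(a), a)), 0))))  →  p(p(m(e, p(m(e, p(a), a)), 0)))   [R3 at 1.1]
4. p(p(m(e, p(m(e, p(a), a)), 0)))  →  p(p(m(e, p(a), 0)))   [R3 at 1.1.2.1]
5. p(p(m(e, p(a), 0)))  →  p(p(0))   [R3 at 1.1]

p(p(0))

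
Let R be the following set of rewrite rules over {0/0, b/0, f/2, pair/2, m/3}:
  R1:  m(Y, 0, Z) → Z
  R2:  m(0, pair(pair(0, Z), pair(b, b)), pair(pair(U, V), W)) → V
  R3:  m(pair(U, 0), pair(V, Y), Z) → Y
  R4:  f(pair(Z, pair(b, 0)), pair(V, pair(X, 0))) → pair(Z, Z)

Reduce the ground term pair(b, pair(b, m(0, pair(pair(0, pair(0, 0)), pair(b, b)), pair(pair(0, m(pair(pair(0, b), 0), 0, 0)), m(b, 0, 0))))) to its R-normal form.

1. pair(b, pair(b, m(0, pair(pair(0, pair(0, 0)), pair(b, b)), pair(pair(0, m(pair(pair(0, b), 0), 0, 0)), m(b, 0, 0)))))  →  pair(b, pair(b, m(pair(pair(0, b), 0), 0, 0)))   [R2 at 2.2]
2. pair(b, pair(b, m(pair(pair(0, b), 0), 0, 0)))  →  pair(b, pair(b, 0))   [R1 at 2.2]

pair(b, pair(b, 0))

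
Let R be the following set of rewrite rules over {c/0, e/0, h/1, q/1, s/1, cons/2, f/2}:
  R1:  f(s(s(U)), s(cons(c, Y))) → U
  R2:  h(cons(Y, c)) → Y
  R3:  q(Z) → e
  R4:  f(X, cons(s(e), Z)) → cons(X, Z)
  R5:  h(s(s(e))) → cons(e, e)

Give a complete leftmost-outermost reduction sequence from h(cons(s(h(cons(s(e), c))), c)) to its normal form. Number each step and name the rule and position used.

s(s(e))

1. h(cons(s(h(cons(s(e), c))), c))  →  s(h(cons(s(e), c)))   [R2 at ε]
2. s(h(cons(s(e), c)))  →  s(s(e))   [R2 at 1]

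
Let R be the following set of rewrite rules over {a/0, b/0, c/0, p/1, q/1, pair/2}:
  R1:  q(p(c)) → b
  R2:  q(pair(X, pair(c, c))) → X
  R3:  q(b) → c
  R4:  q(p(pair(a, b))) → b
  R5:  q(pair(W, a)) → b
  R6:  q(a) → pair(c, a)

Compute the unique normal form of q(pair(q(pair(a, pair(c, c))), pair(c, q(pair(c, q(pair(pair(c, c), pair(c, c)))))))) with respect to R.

a

1. q(pair(q(pair(a, pair(c, c))), pair(c, q(pair(c, q(pair(pair(c, c), pair(c, c))))))))  →  q(pair(a, pair(c, q(pair(c, q(pair(pair(c, c), pair(c, c))))))))   [R2 at 1.1]
2. q(pair(a, pair(c, q(pair(c, q(pair(pair(c, c), pair(c, c))))))))  →  q(pair(a, pair(c, q(pair(c, pair(c, c))))))   [R2 at 1.2.2.1.2]
3. q(pair(a, pair(c, q(pair(c, pair(c, c))))))  →  q(pair(a, pair(c, c)))   [R2 at 1.2.2]
4. q(pair(a, pair(c, c)))  →  a   [R2 at ε]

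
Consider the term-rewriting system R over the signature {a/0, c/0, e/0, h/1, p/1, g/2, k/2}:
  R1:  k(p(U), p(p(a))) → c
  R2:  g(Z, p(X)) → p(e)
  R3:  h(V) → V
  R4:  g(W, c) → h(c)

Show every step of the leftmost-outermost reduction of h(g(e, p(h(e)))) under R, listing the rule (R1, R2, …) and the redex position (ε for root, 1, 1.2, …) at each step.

p(e)

1. h(g(e, p(h(e))))  →  g(e, p(h(e)))   [R3 at ε]
2. g(e, p(h(e)))  →  p(e)   [R2 at ε]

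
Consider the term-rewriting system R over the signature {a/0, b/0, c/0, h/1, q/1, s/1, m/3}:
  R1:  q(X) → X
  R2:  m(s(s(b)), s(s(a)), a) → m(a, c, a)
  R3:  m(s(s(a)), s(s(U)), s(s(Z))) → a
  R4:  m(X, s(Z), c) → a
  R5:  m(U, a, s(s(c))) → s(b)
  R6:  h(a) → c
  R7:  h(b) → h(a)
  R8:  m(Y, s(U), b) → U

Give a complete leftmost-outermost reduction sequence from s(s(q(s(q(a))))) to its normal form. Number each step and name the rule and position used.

s(s(s(a)))

1. s(s(q(s(q(a)))))  →  s(s(s(q(a))))   [R1 at 1.1]
2. s(s(s(q(a))))  →  s(s(s(a)))   [R1 at 1.1.1]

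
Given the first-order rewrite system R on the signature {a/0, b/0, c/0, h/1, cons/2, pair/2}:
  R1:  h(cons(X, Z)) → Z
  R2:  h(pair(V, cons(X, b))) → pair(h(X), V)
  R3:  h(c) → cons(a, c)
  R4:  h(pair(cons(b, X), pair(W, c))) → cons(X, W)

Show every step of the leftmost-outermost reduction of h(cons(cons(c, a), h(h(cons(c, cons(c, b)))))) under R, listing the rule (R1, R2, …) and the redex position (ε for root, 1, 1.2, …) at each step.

b

1. h(cons(cons(c, a), h(h(cons(c, cons(c, b))))))  →  h(h(cons(c, cons(c, b))))   [R1 at ε]
2. h(h(cons(c, cons(c, b))))  →  h(cons(c, b))   [R1 at 1]
3. h(cons(c, b))  →  b   [R1 at ε]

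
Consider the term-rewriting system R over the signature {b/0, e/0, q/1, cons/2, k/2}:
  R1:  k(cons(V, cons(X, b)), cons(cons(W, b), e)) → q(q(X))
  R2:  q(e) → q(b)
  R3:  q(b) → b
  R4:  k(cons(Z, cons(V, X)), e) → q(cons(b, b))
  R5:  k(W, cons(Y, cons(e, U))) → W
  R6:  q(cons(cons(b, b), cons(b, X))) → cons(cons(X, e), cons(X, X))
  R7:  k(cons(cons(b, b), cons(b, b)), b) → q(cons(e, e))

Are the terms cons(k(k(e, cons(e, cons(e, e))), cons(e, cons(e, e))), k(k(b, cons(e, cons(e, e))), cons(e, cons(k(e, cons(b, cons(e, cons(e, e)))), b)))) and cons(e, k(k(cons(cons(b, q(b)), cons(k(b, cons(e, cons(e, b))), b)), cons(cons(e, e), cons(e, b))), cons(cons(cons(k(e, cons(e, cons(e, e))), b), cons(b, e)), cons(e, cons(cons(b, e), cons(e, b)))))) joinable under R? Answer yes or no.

no — NF(t₁) = cons(e, b), NF(t₂) = cons(e, cons(cons(b, b), cons(b, b)))

Reduce t₁ = cons(k(k(e, cons(e, cons(e, e))), cons(e, cons(e, e))), k(k(b, cons(e, cons(e, e))), cons(e, cons(k(e, cons(b, cons(e, cons(e, e)))), b)))):
1. cons(k(k(e, cons(e, cons(e, e))), cons(e, cons(e, e))), k(k(b, cons(e, cons(e, e))), cons(e, cons(k(e, cons(b, cons(e, cons(e, e)))), b))))  →  cons(k(e, cons(e, cons(e, e))), k(k(b, cons(e, cons(e, e))), cons(e, cons(k(e, cons(b, cons(e, cons(e, e)))), b))))   [R5 at 1]
2. cons(k(e, cons(e, cons(e, e))), k(k(b, cons(e, cons(e, e))), cons(e, cons(k(e, cons(b, cons(e, cons(e, e)))), b))))  →  cons(e, k(k(b, cons(e, cons(e, e))), cons(e, cons(k(e, cons(b, cons(e, cons(e, e)))), b))))   [R5 at 1]
3. cons(e, k(k(b, cons(e, cons(e, e))), cons(e, cons(k(e, cons(b, cons(e, cons(e, e)))), b))))  →  cons(e, k(b, cons(e, cons(k(e, cons(b, cons(e, cons(e, e)))), b))))   [R5 at 2.1]
4. cons(e, k(b, cons(e, cons(k(e, cons(b, cons(e, cons(e, e)))), b))))  →  cons(e, k(b, cons(e, cons(e, b))))   [R5 at 2.2.2.1]
5. cons(e, k(b, cons(e, cons(e, b))))  →  cons(e, b)   [R5 at 2]

Reduce t₂ = cons(e, k(k(cons(cons(b, q(b)), cons(k(b, cons(e, cons(e, b))), b)), cons(cons(e, e), cons(e, b))), cons(cons(cons(k(e, cons(e, cons(e, e))), b), cons(b, e)), cons(e, cons(cons(b, e), cons(e, b)))))):
1. cons(e, k(k(cons(cons(b, q(b)), cons(k(b, cons(e, cons(e, b))), b)), cons(cons(e, e), cons(e, b))), cons(cons(cons(k(e, cons(e, cons(e, e))), b), cons(b, e)), cons(e, cons(cons(b, e), cons(e, b))))))  →  cons(e, k(cons(cons(b, q(b)), cons(k(b, cons(e, cons(e, b))), b)), cons(cons(e, e), cons(e, b))))   [R5 at 2]
2. cons(e, k(cons(cons(b, q(b)), cons(k(b, cons(e, cons(e, b))), b)), cons(cons(e, e), cons(e, b))))  →  cons(e, cons(cons(b, q(b)), cons(k(b, cons(e, cons(e, b))), b)))   [R5 at 2]
3. cons(e, cons(cons(b, q(b)), cons(k(b, cons(e, cons(e, b))), b)))  →  cons(e, cons(cons(b, b), cons(k(b, cons(e, cons(e, b))), b)))   [R3 at 2.1.2]
4. cons(e, cons(cons(b, b), cons(k(b, cons(e, cons(e, b))), b)))  →  cons(e, cons(cons(b, b), cons(b, b)))   [R5 at 2.2.1]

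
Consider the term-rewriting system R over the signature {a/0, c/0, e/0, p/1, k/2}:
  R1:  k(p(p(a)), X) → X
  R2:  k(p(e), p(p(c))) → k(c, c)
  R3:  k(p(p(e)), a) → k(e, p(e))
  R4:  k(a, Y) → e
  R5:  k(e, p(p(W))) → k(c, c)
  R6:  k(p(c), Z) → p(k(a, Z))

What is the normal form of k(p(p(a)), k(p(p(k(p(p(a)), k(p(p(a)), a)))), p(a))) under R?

1. k(p(p(a)), k(p(p(k(p(p(a)), k(p(p(a)), a)))), p(a)))  →  k(p(p(k(p(p(a)), k(p(p(a)), a)))), p(a))   [R1 at ε]
2. k(p(p(k(p(p(a)), k(p(p(a)), a)))), p(a))  →  k(p(p(k(p(p(a)), a))), p(a))   [R1 at 1.1.1]
3. k(p(p(k(p(p(a)), a))), p(a))  →  k(p(p(a)), p(a))   [R1 at 1.1.1]
4. k(p(p(a)), p(a))  →  p(a)   [R1 at ε]

p(a)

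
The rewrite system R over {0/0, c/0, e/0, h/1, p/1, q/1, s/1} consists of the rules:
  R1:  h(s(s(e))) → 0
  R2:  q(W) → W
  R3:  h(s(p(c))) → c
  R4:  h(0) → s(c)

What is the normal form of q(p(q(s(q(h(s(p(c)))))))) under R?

1. q(p(q(s(q(h(s(p(c))))))))  →  p(q(s(q(h(s(p(c)))))))   [R2 at ε]
2. p(q(s(q(h(s(p(c)))))))  →  p(s(q(h(s(p(c))))))   [R2 at 1]
3. p(s(q(h(s(p(c))))))  →  p(s(h(s(p(c)))))   [R2 at 1.1]
4. p(s(h(s(p(c)))))  →  p(s(c))   [R3 at 1.1]

p(s(c))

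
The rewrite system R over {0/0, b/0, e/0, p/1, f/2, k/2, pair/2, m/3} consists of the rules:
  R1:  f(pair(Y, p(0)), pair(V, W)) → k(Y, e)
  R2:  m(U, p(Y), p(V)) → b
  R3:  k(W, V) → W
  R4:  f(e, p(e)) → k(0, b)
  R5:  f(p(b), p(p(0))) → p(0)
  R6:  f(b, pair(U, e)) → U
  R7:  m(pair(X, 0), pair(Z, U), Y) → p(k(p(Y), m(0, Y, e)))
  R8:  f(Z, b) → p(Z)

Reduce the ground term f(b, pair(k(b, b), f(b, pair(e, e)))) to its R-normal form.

1. f(b, pair(k(b, b), f(b, pair(e, e))))  →  f(b, pair(b, f(b, pair(e, e))))   [R3 at 2.1]
2. f(b, pair(b, f(b, pair(e, e))))  →  f(b, pair(b, e))   [R6 at 2.2]
3. f(b, pair(b, e))  →  b   [R6 at ε]

b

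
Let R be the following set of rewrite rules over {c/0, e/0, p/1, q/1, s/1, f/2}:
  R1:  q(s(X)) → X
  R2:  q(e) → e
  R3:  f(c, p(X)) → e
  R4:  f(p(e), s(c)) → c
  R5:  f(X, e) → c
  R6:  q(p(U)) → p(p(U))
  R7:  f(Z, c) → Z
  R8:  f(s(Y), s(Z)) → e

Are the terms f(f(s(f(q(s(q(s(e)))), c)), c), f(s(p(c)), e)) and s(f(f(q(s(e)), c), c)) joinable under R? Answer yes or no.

Reduce t₁ = f(f(s(f(q(s(q(s(e)))), c)), c), f(s(p(c)), e)):
1. f(f(s(f(q(s(q(s(e)))), c)), c), f(s(p(c)), e))  →  f(s(f(q(s(q(s(e)))), c)), f(s(p(c)), e))   [R7 at 1]
2. f(s(f(q(s(q(s(e)))), c)), f(s(p(c)), e))  →  f(s(q(s(q(s(e))))), f(s(p(c)), e))   [R7 at 1.1]
3. f(s(q(s(q(s(e))))), f(s(p(c)), e))  →  f(s(q(s(e))), f(s(p(c)), e))   [R1 at 1.1]
4. f(s(q(s(e))), f(s(p(c)), e))  →  f(s(e), f(s(p(c)), e))   [R1 at 1.1]
5. f(s(e), f(s(p(c)), e))  →  f(s(e), c)   [R5 at 2]
6. f(s(e), c)  →  s(e)   [R7 at ε]

Reduce t₂ = s(f(f(q(s(e)), c), c)):
1. s(f(f(q(s(e)), c), c))  →  s(f(q(s(e)), c))   [R7 at 1]
2. s(f(q(s(e)), c))  →  s(q(s(e)))   [R7 at 1]
3. s(q(s(e)))  →  s(e)   [R1 at 1]

yes — NF(t₁) = s(e), NF(t₂) = s(e)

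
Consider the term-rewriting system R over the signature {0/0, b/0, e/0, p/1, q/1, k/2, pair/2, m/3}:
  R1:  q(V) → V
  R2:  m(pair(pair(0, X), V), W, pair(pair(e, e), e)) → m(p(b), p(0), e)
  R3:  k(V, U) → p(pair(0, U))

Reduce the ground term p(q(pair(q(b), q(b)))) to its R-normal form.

1. p(q(pair(q(b), q(b))))  →  p(pair(q(b), q(b)))   [R1 at 1]
2. p(pair(q(b), q(b)))  →  p(pair(b, q(b)))   [R1 at 1.1]
3. p(pair(b, q(b)))  →  p(pair(b, b))   [R1 at 1.2]

p(pair(b, b))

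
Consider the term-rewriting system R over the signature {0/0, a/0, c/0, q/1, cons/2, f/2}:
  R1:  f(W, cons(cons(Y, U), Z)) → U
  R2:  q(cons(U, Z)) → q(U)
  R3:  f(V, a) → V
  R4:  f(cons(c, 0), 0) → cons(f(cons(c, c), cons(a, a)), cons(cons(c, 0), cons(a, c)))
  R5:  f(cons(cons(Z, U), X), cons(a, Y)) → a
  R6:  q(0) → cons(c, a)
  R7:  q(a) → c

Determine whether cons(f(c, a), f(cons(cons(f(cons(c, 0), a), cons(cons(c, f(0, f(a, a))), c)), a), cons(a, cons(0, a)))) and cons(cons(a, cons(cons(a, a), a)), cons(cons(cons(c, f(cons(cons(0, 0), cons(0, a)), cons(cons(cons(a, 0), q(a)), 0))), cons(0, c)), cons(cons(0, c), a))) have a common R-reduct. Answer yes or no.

Reduce t₁ = cons(f(c, a), f(cons(cons(f(cons(c, 0), a), cons(cons(c, f(0, f(a, a))), c)), a), cons(a, cons(0, a)))):
1. cons(f(c, a), f(cons(cons(f(cons(c, 0), a), cons(cons(c, f(0, f(a, a))), c)), a), cons(a, cons(0, a))))  →  cons(c, f(cons(cons(f(cons(c, 0), a), cons(cons(c, f(0, f(a, a))), c)), a), cons(a, cons(0, a))))   [R3 at 1]
2. cons(c, f(cons(cons(f(cons(c, 0), a), cons(cons(c, f(0, f(a, a))), c)), a), cons(a, cons(0, a))))  →  cons(c, a)   [R5 at 2]

Reduce t₂ = cons(cons(a, cons(cons(a, a), a)), cons(cons(cons(c, f(cons(cons(0, 0), cons(0, a)), cons(cons(cons(a, 0), q(a)), 0))), cons(0, c)), cons(cons(0, c), a))):
1. cons(cons(a, cons(cons(a, a), a)), cons(cons(cons(c, f(cons(cons(0, 0), cons(0, a)), cons(cons(cons(a, 0), q(a)), 0))), cons(0, c)), cons(cons(0, c), a)))  →  cons(cons(a, cons(cons(a, a), a)), cons(cons(cons(c, q(a)), cons(0, c)), cons(cons(0, c), a)))   [R1 at 2.1.1.2]
2. cons(cons(a, cons(cons(a, a), a)), cons(cons(cons(c, q(a)), cons(0, c)), cons(cons(0, c), a)))  →  cons(cons(a, cons(cons(a, a), a)), cons(cons(cons(c, c), cons(0, c)), cons(cons(0, c), a)))   [R7 at 2.1.1.2]

no — NF(t₁) = cons(c, a), NF(t₂) = cons(cons(a, cons(cons(a, a), a)), cons(cons(cons(c, c), cons(0, c)), cons(cons(0, c), a)))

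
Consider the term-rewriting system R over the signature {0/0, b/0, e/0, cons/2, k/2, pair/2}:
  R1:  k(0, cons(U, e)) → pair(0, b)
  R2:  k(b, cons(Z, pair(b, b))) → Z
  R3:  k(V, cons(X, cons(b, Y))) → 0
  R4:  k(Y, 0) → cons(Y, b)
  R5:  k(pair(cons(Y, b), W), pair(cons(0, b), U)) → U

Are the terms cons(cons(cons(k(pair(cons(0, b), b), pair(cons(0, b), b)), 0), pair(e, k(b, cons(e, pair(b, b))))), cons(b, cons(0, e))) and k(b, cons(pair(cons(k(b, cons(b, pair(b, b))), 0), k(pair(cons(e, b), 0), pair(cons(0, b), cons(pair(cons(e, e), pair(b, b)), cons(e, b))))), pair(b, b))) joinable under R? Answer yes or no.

Reduce t₁ = cons(cons(cons(k(pair(cons(0, b), b), pair(cons(0, b), b)), 0), pair(e, k(b, cons(e, pair(b, b))))), cons(b, cons(0, e))):
1. cons(cons(cons(k(pair(cons(0, b), b), pair(cons(0, b), b)), 0), pair(e, k(b, cons(e, pair(b, b))))), cons(b, cons(0, e)))  →  cons(cons(cons(b, 0), pair(e, k(b, cons(e, pair(b, b))))), cons(b, cons(0, e)))   [R5 at 1.1.1]
2. cons(cons(cons(b, 0), pair(e, k(b, cons(e, pair(b, b))))), cons(b, cons(0, e)))  →  cons(cons(cons(b, 0), pair(e, e)), cons(b, cons(0, e)))   [R2 at 1.2.2]

Reduce t₂ = k(b, cons(pair(cons(k(b, cons(b, pair(b, b))), 0), k(pair(cons(e, b), 0), pair(cons(0, b), cons(pair(cons(e, e), pair(b, b)), cons(e, b))))), pair(b, b))):
1. k(b, cons(pair(cons(k(b, cons(b, pair(b, b))), 0), k(pair(cons(e, b), 0), pair(cons(0, b), cons(pair(cons(e, e), pair(b, b)), cons(e, b))))), pair(b, b)))  →  pair(cons(k(b, cons(b, pair(b, b))), 0), k(pair(cons(e, b), 0), pair(cons(0, b), cons(pair(cons(e, e), pair(b, b)), cons(e, b)))))   [R2 at ε]
2. pair(cons(k(b, cons(b, pair(b, b))), 0), k(pair(cons(e, b), 0), pair(cons(0, b), cons(pair(cons(e, e), pair(b, b)), cons(e, b)))))  →  pair(cons(b, 0), k(pair(cons(e, b), 0), pair(cons(0, b), cons(pair(cons(e, e), pair(b, b)), cons(e, b)))))   [R2 at 1.1]
3. pair(cons(b, 0), k(pair(cons(e, b), 0), pair(cons(0, b), cons(pair(cons(e, e), pair(b, b)), cons(e, b)))))  →  pair(cons(b, 0), cons(pair(cons(e, e), pair(b, b)), cons(e, b)))   [R5 at 2]

no — NF(t₁) = cons(cons(cons(b, 0), pair(e, e)), cons(b, cons(0, e))), NF(t₂) = pair(cons(b, 0), cons(pair(cons(e, e), pair(b, b)), cons(e, b)))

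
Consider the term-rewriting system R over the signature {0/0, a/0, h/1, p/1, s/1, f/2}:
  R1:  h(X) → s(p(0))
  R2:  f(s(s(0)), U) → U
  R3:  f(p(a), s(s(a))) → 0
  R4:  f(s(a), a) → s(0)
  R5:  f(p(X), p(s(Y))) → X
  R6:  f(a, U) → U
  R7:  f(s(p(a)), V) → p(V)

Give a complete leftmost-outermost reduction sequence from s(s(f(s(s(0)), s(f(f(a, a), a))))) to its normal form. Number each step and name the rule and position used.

1. s(s(f(s(s(0)), s(f(f(a, a), a)))))  →  s(s(s(f(f(a, a), a))))   [R2 at 1.1]
2. s(s(s(f(f(a, a), a))))  →  s(s(s(f(a, a))))   [R6 at 1.1.1.1]
3. s(s(s(f(a, a))))  →  s(s(s(a)))   [R6 at 1.1.1]

s(s(s(a)))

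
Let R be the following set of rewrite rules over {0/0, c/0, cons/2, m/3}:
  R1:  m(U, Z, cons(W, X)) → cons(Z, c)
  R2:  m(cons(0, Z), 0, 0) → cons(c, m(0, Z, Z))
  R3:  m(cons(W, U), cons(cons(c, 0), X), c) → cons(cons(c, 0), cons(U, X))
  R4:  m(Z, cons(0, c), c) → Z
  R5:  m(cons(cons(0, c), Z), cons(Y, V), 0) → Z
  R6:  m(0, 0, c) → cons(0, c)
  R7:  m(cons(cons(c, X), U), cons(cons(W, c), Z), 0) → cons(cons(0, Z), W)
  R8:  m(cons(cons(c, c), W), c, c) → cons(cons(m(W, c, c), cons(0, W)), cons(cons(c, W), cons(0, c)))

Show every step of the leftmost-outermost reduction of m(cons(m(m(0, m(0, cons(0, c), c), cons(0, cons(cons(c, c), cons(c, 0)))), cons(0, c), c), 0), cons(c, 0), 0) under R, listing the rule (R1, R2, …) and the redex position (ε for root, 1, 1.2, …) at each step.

0

1. m(cons(m(m(0, m(0, cons(0, c), c), cons(0, cons(cons(c, c), cons(c, 0)))), cons(0, c), c), 0), cons(c, 0), 0)  →  m(cons(m(0, m(0, cons(0, c), c), cons(0, cons(cons(c, c), cons(c, 0)))), 0), cons(c, 0), 0)   [R4 at 1.1]
2. m(cons(m(0, m(0, cons(0, c), c), cons(0, cons(cons(c, c), cons(c, 0)))), 0), cons(c, 0), 0)  →  m(cons(cons(m(0, cons(0, c), c), c), 0), cons(c, 0), 0)   [R1 at 1.1]
3. m(cons(cons(m(0, cons(0, c), c), c), 0), cons(c, 0), 0)  →  m(cons(cons(0, c), 0), cons(c, 0), 0)   [R4 at 1.1.1]
4. m(cons(cons(0, c), 0), cons(c, 0), 0)  →  0   [R5 at ε]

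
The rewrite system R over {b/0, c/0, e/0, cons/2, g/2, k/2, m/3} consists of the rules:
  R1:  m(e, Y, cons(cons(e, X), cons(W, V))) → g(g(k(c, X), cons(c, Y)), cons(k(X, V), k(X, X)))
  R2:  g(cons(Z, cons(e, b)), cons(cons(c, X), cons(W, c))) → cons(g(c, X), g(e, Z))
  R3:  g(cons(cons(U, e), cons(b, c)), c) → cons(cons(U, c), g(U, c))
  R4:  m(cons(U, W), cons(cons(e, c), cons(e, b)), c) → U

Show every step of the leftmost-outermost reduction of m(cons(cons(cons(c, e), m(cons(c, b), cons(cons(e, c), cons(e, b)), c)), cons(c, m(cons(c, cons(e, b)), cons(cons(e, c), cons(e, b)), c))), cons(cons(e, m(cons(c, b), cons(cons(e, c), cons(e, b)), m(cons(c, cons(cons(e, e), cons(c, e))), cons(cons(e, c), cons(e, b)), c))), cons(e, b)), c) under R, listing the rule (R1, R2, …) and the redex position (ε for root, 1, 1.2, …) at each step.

cons(cons(c, e), c)

1. m(cons(cons(cons(c, e), m(cons(c, b), cons(cons(e, c), cons(e, b)), c)), cons(c, m(cons(c, cons(e, b)), cons(cons(e, c), cons(e, b)), c))), cons(cons(e, m(cons(c, b), cons(cons(e, c), cons(e, b)), m(cons(c, cons(cons(e, e), cons(c, e))), cons(cons(e, c), cons(e, b)), c))), cons(e, b)), c)  →  m(cons(cons(cons(c, e), c), cons(c, m(cons(c, cons(e, b)), cons(cons(e, c), cons(e, b)), c))), cons(cons(e, m(cons(c, b), cons(cons(e, c), cons(e, b)), m(cons(c, cons(cons(e, e), cons(c, e))), cons(cons(e, c), cons(e, b)), c))), cons(e, b)), c)   [R4 at 1.1.2]
2. m(cons(cons(cons(c, e), c), cons(c, m(cons(c, cons(e, b)), cons(cons(e, c), cons(e, b)), c))), cons(cons(e, m(cons(c, b), cons(cons(e, c), cons(e, b)), m(cons(c, cons(cons(e, e), cons(c, e))), cons(cons(e, c), cons(e, b)), c))), cons(e, b)), c)  →  m(cons(cons(cons(c, e), c), cons(c, c)), cons(cons(e, m(cons(c, b), cons(cons(e, c), cons(e, b)), m(cons(c, cons(cons(e, e), cons(c, e))), cons(cons(e, c), cons(e, b)), c))), cons(e, b)), c)   [R4 at 1.2.2]
3. m(cons(cons(cons(c, e), c), cons(c, c)), cons(cons(e, m(cons(c, b), cons(cons(e, c), cons(e, b)), m(cons(c, cons(cons(e, e), cons(c, e))), cons(cons(e, c), cons(e, b)), c))), cons(e, b)), c)  →  m(cons(cons(cons(c, e), c), cons(c, c)), cons(cons(e, m(cons(c, b), cons(cons(e, c), cons(e, b)), c)), cons(e, b)), c)   [R4 at 2.1.2.3]
4. m(cons(cons(cons(c, e), c), cons(c, c)), cons(cons(e, m(cons(c, b), cons(cons(e, c), cons(e, b)), c)), cons(e, b)), c)  →  m(cons(cons(cons(c, e), c), cons(c, c)), cons(cons(e, c), cons(e, b)), c)   [R4 at 2.1.2]
5. m(cons(cons(cons(c, e), c), cons(c, c)), cons(cons(e, c), cons(e, b)), c)  →  cons(cons(c, e), c)   [R4 at ε]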